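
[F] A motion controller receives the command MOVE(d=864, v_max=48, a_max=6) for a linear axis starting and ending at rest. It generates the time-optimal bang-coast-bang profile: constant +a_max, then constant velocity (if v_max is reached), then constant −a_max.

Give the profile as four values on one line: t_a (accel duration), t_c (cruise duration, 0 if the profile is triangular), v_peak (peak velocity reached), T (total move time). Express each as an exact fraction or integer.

(v_max)²/a_max = 48²/6 = 384
864 ≥ 384 so v_max reached
t_a = 48/6 = 8; v_peak = 48
d_cruise = 864 − 384 = 480; t_c = 480/48 = 10
T = 2·8 + 10 = 26

t_a=8 t_c=10 v_peak=48 T=26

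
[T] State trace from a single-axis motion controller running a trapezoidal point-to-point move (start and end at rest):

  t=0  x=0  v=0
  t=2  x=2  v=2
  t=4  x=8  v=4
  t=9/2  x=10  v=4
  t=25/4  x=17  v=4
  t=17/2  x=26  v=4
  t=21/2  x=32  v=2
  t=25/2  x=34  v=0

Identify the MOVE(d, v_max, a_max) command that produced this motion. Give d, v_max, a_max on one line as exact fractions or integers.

final state: t=25/2, x=34, v=0 → d = 34
a_max = (2−0)/(2−0) = 1
max v = 4 over t∈[4,17/2] → v_max = 4
check: 4·(4+9/2) = 34 ✓

d=34 v_max=4 a_max=1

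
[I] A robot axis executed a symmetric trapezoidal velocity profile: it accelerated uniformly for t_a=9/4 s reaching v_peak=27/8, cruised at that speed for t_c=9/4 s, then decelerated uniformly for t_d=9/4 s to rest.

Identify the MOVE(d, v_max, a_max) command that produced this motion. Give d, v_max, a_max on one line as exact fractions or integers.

d=243/16 v_max=27/8 a_max=3/2

a_max = (27/8)/(9/4) = 3/2
d_a = ½·27/8·9/4 = 243/64; d_c = 27/8·9/4 = 243/32
d = 2·243/64 + 243/32 = 243/16
t_c = 9/4 > 0 → v_max = v_peak = 27/8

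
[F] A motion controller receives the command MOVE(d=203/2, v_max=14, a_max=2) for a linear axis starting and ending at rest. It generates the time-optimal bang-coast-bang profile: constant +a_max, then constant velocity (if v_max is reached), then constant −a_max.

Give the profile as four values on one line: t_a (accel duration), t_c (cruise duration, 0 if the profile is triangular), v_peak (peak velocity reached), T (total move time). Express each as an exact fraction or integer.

t_a=7 t_c=1/4 v_peak=14 T=57/4

vₘ²/aₘ = 14²/2 = 98
203/2 ≥ 98 ⇒ cruise phase
t_a = 14/2 = 7; v_peak = 14
d_cruise = 203/2 − 98 = 7/2; t_c = (7/2)/14 = 1/4
T = 2·7 + 1/4 = 57/4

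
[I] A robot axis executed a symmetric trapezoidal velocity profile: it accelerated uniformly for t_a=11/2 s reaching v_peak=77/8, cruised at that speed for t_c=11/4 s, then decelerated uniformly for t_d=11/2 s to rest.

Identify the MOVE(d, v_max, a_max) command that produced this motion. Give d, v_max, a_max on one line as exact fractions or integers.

a_max = (77/8)/(11/2) = 7/4
d_a = ½·77/8·11/2 = 847/32; d_c = 77/8·11/4 = 847/32
d = 2·847/32 + 847/32 = 2541/32
t_c = 11/4 > 0 → v_max = v_peak = 77/8

d=2541/32 v_max=77/8 a_max=7/4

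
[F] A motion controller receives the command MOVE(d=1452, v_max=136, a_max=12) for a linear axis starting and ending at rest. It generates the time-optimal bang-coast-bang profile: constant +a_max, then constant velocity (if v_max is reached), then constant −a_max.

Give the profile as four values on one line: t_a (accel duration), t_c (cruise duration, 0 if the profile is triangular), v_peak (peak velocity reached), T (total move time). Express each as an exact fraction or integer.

(v_max)²/a_max = 136²/12 = 4624/3
1452 < 4624/3 ⇒ no cruise
v_peak = √(1452·12) = √17424 = 132
t_a = 132/12 = 11; t_c = 0
T = 2·11 = 22

t_a=11 t_c=0 v_peak=132 T=22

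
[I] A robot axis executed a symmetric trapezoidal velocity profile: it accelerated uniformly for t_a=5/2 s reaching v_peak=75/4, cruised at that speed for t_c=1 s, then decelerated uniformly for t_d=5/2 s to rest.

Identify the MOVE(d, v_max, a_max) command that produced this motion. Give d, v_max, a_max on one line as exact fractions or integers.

d=525/8 v_max=75/4 a_max=15/2

a_max = (75/4)/(5/2) = 15/2
d_a = ½·75/4·5/2 = 375/16; d_c = 75/4·1 = 75/4
d = 2·375/16 + 75/4 = 525/8
t_c = 1 > 0 ⇒ limit active, v_max = 75/4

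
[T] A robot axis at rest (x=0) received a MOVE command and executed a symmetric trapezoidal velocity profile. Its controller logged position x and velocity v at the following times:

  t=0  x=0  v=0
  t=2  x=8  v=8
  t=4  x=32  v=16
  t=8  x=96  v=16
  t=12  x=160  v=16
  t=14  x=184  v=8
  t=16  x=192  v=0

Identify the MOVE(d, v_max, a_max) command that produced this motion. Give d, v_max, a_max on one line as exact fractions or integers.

d=192 v_max=16 a_max=4

final state: t=16, x=192, v=0 → d = 192
a_max = (8−0)/(2−0) = 4
max v = 16 over t∈[4,12] → v_max = 16
check: 16·(4+8) = 192 ✓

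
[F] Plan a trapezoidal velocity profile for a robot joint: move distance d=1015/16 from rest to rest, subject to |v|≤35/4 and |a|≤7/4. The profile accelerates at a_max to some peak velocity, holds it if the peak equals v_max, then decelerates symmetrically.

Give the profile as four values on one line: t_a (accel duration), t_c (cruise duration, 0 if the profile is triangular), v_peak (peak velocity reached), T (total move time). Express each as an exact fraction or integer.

v_max²/a_max = (35/4)²/(7/4) = 175/4
1015/16 ≥ 175/4 so v_max reached
t_a = (35/4)/(7/4) = 5; v_peak = 35/4
d_cruise = 1015/16 − 175/4 = 315/16; t_c = (315/16)/(35/4) = 9/4
T = 2·5 + 9/4 = 49/4

t_a=5 t_c=9/4 v_peak=35/4 T=49/4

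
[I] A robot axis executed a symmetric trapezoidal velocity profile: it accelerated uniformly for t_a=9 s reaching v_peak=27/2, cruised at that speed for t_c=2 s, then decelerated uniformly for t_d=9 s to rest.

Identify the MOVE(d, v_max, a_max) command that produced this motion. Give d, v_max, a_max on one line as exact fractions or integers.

a_max = (27/2)/9 = 3/2
d_a = ½·27/2·9 = 243/4; d_c = 27/2·2 = 27
d = 2·243/4 + 27 = 297/2
t_c = 2 > 0 → v_max = v_peak = 27/2

d=297/2 v_max=27/2 a_max=3/2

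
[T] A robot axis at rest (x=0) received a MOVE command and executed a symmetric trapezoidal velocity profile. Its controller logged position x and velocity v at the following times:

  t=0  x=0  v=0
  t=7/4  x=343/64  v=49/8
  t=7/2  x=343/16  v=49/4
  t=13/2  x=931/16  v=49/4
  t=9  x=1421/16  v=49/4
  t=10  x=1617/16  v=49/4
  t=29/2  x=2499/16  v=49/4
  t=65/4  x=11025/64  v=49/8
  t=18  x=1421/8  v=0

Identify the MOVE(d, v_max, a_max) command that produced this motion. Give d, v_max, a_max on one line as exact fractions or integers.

final state: t=18, x=1421/8, v=0 → d = 1421/8
a_max = (49/8−0)/(7/4−0) = 7/2
max v = 49/4 over t∈[7/2,29/2] → v_max = 49/4
check: 49/4·(7/2+11) = 1421/8 ✓

d=1421/8 v_max=49/4 a_max=7/2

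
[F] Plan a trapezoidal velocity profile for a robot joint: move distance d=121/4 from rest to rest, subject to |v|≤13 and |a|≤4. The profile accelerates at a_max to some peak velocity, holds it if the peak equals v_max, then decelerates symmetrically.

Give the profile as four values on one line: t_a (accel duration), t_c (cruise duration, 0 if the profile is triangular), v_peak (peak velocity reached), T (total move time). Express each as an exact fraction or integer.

v_max²/a_max = 13²/4 = 169/4
121/4 < 169/4 → triangular
v_peak = √(121/4·4) = √121 = 11
t_a = 11/4; t_c = 0
T = 2·11/4 = 11/2

t_a=11/4 t_c=0 v_peak=11 T=11/2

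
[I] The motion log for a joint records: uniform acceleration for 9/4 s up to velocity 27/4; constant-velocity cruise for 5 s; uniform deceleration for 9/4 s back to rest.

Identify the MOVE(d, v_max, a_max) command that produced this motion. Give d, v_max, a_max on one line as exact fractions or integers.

d=783/16 v_max=27/4 a_max=3

a_max = (27/4)/(9/4) = 3
d_a = ½·27/4·9/4 = 243/32; d_c = 27/4·5 = 135/4
d = 2·243/32 + 135/4 = 783/16
t_c = 5 > 0 → v_max = v_peak = 27/4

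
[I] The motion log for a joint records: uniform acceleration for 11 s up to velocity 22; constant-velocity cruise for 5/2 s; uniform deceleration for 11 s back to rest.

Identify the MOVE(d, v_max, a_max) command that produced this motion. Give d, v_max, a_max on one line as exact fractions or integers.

d=297 v_max=22 a_max=2

a_max = 22/11 = 2
d_a = ½·22·11 = 121; d_c = 22·5/2 = 55
d = 2·121 + 55 = 297
t_c = 5/2 > 0 → v_max = v_peak = 22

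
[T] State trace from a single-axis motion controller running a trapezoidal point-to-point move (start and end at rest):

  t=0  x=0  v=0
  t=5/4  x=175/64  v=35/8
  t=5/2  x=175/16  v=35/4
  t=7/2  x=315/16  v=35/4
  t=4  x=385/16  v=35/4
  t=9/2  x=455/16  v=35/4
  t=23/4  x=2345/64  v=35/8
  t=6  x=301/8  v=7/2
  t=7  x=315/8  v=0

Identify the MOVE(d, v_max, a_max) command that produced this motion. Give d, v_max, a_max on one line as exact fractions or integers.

final state: t=7, x=315/8, v=0 → d = 315/8
a_max = (35/8−0)/(5/4−0) = 7/2
max v = 35/4 over t∈[5/2,9/2] → v_max = 35/4
check: 35/4·(5/2+2) = 315/8 ✓

d=315/8 v_max=35/4 a_max=7/2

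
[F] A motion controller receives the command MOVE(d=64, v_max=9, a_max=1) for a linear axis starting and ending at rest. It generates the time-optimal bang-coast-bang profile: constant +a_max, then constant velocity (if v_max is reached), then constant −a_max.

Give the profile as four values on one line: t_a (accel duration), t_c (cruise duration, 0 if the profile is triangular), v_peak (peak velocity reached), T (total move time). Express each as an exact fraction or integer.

t_a=8 t_c=0 v_peak=8 T=16

v_max²/a_max = 9²/1 = 81
64 < 81 so t_c = 0
v_peak = √(64·1) = √64 = 8
t_a = 8/1 = 8; t_c = 0
T = 2·8 = 16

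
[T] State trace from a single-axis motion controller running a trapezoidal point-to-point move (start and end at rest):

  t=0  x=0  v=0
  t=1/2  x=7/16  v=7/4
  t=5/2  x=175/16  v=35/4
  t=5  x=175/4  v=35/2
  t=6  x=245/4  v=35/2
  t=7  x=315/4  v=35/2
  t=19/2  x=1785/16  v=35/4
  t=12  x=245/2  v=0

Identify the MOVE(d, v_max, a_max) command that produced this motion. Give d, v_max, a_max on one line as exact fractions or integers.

d=245/2 v_max=35/2 a_max=7/2

final state: t=12, x=245/2, v=0 → d = 245/2
a_max = (7/4−0)/(1/2−0) = 7/2
max v = 35/2 over t∈[5,7] → v_max = 35/2
check: 35/2·(5+2) = 245/2 ✓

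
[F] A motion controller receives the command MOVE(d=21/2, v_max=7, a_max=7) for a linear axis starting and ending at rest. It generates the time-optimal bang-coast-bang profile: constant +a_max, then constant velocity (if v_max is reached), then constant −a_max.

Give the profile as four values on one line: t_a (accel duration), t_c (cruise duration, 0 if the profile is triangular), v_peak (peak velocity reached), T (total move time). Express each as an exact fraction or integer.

t_a=1 t_c=1/2 v_peak=7 T=5/2

(v_max)²/a_max = 7²/7 = 7
21/2 ≥ 7 → trapezoidal
t_a = 7/7 = 1; v_peak = 7
d_cruise = 21/2 − 7 = 7/2; t_c = (7/2)/7 = 1/2
T = 2·1 + 1/2 = 5/2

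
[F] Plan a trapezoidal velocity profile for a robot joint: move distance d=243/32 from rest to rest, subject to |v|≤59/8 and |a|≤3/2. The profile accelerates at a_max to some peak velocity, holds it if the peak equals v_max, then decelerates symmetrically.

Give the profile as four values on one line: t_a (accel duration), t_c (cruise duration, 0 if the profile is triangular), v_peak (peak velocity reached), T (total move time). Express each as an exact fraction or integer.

t_a=9/4 t_c=0 v_peak=27/8 T=9/2

v_max²/a_max = (59/8)²/(3/2) = 3481/96
243/32 < 3481/96 so t_c = 0
v_peak = √(243/32·3/2) = √(729/64) = 27/8
t_a = (27/8)/(3/2) = 9/4; t_c = 0
T = 2·9/4 = 9/2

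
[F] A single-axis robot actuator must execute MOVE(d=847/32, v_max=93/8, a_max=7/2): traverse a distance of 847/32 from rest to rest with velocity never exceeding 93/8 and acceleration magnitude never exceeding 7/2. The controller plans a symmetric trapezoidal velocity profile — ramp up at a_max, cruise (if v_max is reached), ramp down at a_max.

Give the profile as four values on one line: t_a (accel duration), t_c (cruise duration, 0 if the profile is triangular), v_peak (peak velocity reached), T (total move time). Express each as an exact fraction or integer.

t_a=11/4 t_c=0 v_peak=77/8 T=11/2

vₘ²/aₘ = (93/8)²/(7/2) = 8649/224
847/32 < 8649/224 ⇒ no cruise
v_peak = √(847/32·7/2) = √(5929/64) = 77/8
t_a = (77/8)/(7/2) = 11/4; t_c = 0
T = 2·11/4 = 11/2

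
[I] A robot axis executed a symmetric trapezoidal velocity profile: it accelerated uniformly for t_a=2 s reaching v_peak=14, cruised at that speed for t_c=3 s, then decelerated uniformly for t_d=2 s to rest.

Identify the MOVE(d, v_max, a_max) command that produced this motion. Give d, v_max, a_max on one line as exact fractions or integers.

d=70 v_max=14 a_max=7

a_max = 14/2 = 7
d_a = ½·14·2 = 14; d_c = 14·3 = 42
d = 2·14 + 42 = 70
t_c = 3 > 0 so v_max = 14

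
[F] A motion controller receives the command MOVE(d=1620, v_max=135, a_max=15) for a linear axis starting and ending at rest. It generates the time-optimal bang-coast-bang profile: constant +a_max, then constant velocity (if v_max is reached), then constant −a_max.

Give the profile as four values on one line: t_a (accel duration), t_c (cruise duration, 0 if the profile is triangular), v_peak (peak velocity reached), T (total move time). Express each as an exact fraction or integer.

t_a=9 t_c=3 v_peak=135 T=21

v_max²/a_max = 135²/15 = 1215
1620 ≥ 1215 so v_max reached
t_a = 135/15 = 9; v_peak = 135
d_cruise = 1620 − 1215 = 405; t_c = 405/135 = 3
T = 2·9 + 3 = 21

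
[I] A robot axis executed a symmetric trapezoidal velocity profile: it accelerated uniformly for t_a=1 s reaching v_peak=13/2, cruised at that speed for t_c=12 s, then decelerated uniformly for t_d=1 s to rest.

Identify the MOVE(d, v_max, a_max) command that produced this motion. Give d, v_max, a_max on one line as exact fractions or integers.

a_max = (13/2)/1 = 13/2
d_a = ½·13/2·1 = 13/4; d_c = 13/2·12 = 78
d = 2·13/4 + 78 = 169/2
t_c = 12 > 0 so v_max = 13/2

d=169/2 v_max=13/2 a_max=13/2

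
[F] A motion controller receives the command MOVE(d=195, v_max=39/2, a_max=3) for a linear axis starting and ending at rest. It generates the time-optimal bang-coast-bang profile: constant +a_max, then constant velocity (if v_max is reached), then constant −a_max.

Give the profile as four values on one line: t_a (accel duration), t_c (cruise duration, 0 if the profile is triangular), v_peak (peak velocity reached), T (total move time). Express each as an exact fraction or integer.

t_a=13/2 t_c=7/2 v_peak=39/2 T=33/2

v_max²/a_max = (39/2)²/3 = 507/4
195 ≥ 507/4 → trapezoidal
t_a = (39/2)/3 = 13/2; v_peak = 39/2
d_cruise = 195 − 507/4 = 273/4; t_c = (273/4)/(39/2) = 7/2
T = 2·13/2 + 7/2 = 33/2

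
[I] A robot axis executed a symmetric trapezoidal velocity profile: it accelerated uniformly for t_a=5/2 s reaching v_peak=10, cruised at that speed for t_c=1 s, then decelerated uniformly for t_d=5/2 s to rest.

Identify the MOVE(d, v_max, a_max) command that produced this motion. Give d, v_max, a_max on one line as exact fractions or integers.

d=35 v_max=10 a_max=4

a_max = 10/(5/2) = 4
d_a = ½·10·5/2 = 25/2; d_c = 10·1 = 10
d = 2·25/2 + 10 = 35
t_c = 1 > 0 → v_max = v_peak = 10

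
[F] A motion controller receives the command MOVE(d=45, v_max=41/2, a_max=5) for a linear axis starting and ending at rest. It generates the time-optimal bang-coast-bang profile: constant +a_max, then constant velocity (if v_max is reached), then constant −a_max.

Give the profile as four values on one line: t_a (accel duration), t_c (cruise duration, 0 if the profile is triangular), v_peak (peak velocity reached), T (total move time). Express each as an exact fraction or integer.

(v_max)²/a_max = (41/2)²/5 = 1681/20
45 < 1681/20 so t_c = 0
v_peak = √(45·5) = √225 = 15
t_a = 15/5 = 3; t_c = 0
T = 2·3 = 6

t_a=3 t_c=0 v_peak=15 T=6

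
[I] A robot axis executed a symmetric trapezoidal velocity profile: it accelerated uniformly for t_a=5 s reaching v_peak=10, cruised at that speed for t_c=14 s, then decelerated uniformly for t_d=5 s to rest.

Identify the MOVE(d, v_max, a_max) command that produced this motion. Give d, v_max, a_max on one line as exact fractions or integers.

a_max = 10/5 = 2
d_a = ½·10·5 = 25; d_c = 10·14 = 140
d = 2·25 + 140 = 190
t_c = 14 > 0 so v_max = 10

d=190 v_max=10 a_max=2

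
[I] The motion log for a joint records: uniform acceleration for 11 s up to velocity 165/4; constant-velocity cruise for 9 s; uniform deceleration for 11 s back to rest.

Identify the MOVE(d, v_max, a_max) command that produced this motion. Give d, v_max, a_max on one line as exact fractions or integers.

d=825 v_max=165/4 a_max=15/4

a_max = (165/4)/11 = 15/4
d_a = ½·165/4·11 = 1815/8; d_c = 165/4·9 = 1485/4
d = 2·1815/8 + 1485/4 = 825
t_c = 9 > 0 so v_max = 165/4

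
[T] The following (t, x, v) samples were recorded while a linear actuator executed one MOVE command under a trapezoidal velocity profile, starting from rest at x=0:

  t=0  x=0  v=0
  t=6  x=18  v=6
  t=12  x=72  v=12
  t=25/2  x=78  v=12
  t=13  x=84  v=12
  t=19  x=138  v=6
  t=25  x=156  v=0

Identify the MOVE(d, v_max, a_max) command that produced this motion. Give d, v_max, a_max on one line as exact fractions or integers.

d=156 v_max=12 a_max=1

final state: t=25, x=156, v=0 → d = 156
a_max = (6−0)/(6−0) = 1
max v = 12 over t∈[12,13] → v_max = 12
check: 12·(12+1) = 156 ✓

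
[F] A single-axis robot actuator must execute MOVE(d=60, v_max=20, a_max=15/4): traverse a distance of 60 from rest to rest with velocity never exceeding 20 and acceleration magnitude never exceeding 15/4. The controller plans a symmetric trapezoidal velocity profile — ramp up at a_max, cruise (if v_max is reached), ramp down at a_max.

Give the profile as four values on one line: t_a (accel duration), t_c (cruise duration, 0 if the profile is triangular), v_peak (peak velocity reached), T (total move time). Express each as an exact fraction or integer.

vₘ²/aₘ = 20²/(15/4) = 320/3
60 < 320/3 so t_c = 0
v_peak = √(60·15/4) = √225 = 15
t_a = 15/(15/4) = 4; t_c = 0
T = 2·4 = 8

t_a=4 t_c=0 v_peak=15 T=8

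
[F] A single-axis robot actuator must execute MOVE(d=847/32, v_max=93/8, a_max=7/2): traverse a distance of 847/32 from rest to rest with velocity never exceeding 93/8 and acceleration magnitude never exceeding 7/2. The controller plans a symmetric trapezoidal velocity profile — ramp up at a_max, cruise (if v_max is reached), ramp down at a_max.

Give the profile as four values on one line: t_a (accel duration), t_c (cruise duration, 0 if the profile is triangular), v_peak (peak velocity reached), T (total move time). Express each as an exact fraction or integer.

(v_max)²/a_max = (93/8)²/(7/2) = 8649/224
847/32 < 8649/224 → triangular
v_peak = √(847/32·7/2) = √(5929/64) = 77/8
t_a = (77/8)/(7/2) = 11/4; t_c = 0
T = 2·11/4 = 11/2

t_a=11/4 t_c=0 v_peak=77/8 T=11/2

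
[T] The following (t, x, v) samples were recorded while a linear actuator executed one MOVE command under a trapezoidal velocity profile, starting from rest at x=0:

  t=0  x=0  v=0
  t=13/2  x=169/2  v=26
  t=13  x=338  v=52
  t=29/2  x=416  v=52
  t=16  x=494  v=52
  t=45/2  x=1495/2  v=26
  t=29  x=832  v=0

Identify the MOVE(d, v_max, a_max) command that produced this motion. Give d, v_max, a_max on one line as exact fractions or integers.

d=832 v_max=52 a_max=4

final state: t=29, x=832, v=0 → d = 832
a_max = (26−0)/(13/2−0) = 4
max v = 52 over t∈[13,16] → v_max = 52
check: 52·(13+3) = 832 ✓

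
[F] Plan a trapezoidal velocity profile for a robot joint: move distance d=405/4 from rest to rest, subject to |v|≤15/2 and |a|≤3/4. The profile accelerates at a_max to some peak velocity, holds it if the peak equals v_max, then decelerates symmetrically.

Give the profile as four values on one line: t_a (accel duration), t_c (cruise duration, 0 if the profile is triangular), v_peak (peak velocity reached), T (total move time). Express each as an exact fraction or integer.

(v_max)²/a_max = (15/2)²/(3/4) = 75
405/4 ≥ 75 ⇒ cruise phase
t_a = (15/2)/(3/4) = 10; v_peak = 15/2
d_cruise = 405/4 − 75 = 105/4; t_c = (105/4)/(15/2) = 7/2
T = 2·10 + 7/2 = 47/2

t_a=10 t_c=7/2 v_peak=15/2 T=47/2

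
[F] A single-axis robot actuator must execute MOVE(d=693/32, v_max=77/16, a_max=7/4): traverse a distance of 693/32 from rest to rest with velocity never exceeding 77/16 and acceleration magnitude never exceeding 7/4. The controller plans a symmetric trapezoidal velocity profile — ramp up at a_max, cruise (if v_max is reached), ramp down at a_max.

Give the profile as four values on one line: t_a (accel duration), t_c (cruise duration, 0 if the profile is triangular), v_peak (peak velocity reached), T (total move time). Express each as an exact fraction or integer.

t_a=11/4 t_c=7/4 v_peak=77/16 T=29/4

(v_max)²/a_max = (77/16)²/(7/4) = 847/64
693/32 ≥ 847/64 → trapezoidal
t_a = (77/16)/(7/4) = 11/4; v_peak = 77/16
d_cruise = 693/32 − 847/64 = 539/64; t_c = (539/64)/(77/16) = 7/4
T = 2·11/4 + 7/4 = 29/4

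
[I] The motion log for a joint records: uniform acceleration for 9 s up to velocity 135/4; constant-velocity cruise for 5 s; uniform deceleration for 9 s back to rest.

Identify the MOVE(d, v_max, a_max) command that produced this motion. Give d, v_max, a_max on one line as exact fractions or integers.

d=945/2 v_max=135/4 a_max=15/4

a_max = (135/4)/9 = 15/4
d_a = ½·135/4·9 = 1215/8; d_c = 135/4·5 = 675/4
d = 2·1215/8 + 675/4 = 945/2
t_c = 5 > 0 → v_max = v_peak = 135/4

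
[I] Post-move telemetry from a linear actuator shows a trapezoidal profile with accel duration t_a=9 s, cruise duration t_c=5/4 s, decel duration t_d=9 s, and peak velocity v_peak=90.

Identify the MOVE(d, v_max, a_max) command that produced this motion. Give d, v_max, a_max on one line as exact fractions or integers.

d=1845/2 v_max=90 a_max=10

a_max = 90/9 = 10
d_a = ½·90·9 = 405; d_c = 90·5/4 = 225/2
d = 2·405 + 225/2 = 1845/2
t_c = 5/4 > 0 so v_max = 90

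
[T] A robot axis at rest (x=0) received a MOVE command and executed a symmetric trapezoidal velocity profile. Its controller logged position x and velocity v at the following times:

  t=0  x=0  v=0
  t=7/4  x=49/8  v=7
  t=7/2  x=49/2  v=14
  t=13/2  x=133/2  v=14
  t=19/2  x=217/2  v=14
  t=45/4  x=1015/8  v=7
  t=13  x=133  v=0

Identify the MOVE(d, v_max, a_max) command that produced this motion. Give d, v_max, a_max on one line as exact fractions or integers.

d=133 v_max=14 a_max=4

final state: t=13, x=133, v=0 → d = 133
a_max = (7−0)/(7/4−0) = 4
max v = 14 over t∈[7/2,19/2] → v_max = 14
check: 14·(7/2+6) = 133 ✓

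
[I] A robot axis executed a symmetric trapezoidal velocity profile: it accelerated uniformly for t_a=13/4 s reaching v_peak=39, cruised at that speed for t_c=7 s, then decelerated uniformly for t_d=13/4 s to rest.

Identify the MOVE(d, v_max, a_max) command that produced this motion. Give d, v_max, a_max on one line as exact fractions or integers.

a_max = 39/(13/4) = 12
d_a = ½·39·13/4 = 507/8; d_c = 39·7 = 273
d = 2·507/8 + 273 = 1599/4
t_c = 7 > 0 ⇒ limit active, v_max = 39

d=1599/4 v_max=39 a_max=12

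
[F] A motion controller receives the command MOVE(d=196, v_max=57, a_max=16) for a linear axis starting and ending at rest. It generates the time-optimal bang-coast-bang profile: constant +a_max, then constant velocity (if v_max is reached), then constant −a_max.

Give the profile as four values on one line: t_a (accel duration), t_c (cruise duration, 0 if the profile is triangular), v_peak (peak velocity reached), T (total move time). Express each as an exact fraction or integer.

t_a=7/2 t_c=0 v_peak=56 T=7

vₘ²/aₘ = 57²/16 = 3249/16
196 < 3249/16 ⇒ no cruise
v_peak = √(196·16) = √3136 = 56
t_a = 56/16 = 7/2; t_c = 0
T = 2·7/2 = 7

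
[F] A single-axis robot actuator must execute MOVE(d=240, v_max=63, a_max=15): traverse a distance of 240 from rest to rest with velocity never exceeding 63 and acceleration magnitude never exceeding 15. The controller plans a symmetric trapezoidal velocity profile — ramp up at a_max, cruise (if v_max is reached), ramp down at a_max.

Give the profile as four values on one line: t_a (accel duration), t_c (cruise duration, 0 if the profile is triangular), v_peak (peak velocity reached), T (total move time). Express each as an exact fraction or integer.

t_a=4 t_c=0 v_peak=60 T=8

(v_max)²/a_max = 63²/15 = 1323/5
240 < 1323/5 ⇒ no cruise
v_peak = √(240·15) = √3600 = 60
t_a = 60/15 = 4; t_c = 0
T = 2·4 = 8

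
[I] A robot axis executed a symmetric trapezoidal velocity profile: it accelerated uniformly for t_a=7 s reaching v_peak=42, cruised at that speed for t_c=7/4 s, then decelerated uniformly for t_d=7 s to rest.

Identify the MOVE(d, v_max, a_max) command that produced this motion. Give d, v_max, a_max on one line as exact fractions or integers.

a_max = 42/7 = 6
d_a = ½·42·7 = 147; d_c = 42·7/4 = 147/2
d = 2·147 + 147/2 = 735/2
t_c = 7/4 > 0 so v_max = 42

d=735/2 v_max=42 a_max=6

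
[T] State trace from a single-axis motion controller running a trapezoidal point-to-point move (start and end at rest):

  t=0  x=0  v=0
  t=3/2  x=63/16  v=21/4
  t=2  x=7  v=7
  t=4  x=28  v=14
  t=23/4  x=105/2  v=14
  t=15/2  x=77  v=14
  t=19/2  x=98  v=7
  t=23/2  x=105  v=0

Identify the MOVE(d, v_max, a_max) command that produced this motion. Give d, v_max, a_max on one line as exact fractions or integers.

final state: t=23/2, x=105, v=0 → d = 105
a_max = (21/4−0)/(3/2−0) = 7/2
max v = 14 over t∈[4,15/2] → v_max = 14
check: 14·(4+7/2) = 105 ✓

d=105 v_max=14 a_max=7/2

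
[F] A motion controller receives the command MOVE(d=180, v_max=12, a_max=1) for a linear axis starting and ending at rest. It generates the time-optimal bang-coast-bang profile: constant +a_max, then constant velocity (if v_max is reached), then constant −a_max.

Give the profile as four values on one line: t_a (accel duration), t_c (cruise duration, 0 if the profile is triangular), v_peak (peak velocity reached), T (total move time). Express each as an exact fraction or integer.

t_a=12 t_c=3 v_peak=12 T=27

vₘ²/aₘ = 12²/1 = 144
180 ≥ 144 → trapezoidal
t_a = 12/1 = 12; v_peak = 12
d_cruise = 180 − 144 = 36; t_c = 36/12 = 3
T = 2·12 + 3 = 27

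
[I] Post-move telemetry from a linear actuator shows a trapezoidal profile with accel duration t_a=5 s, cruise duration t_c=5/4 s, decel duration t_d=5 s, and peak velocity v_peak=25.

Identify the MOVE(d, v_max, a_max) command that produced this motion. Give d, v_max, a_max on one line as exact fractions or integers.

a_max = 25/5 = 5
d_a = ½·25·5 = 125/2; d_c = 25·5/4 = 125/4
d = 2·125/2 + 125/4 = 625/4
t_c = 5/4 > 0 so v_max = 25

d=625/4 v_max=25 a_max=5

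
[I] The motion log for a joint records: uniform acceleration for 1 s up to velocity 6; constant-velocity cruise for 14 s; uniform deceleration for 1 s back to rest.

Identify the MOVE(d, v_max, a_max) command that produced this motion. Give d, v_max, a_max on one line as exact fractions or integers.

a_max = 6/1 = 6
d_a = ½·6·1 = 3; d_c = 6·14 = 84
d = 2·3 + 84 = 90
t_c = 14 > 0 → v_max = v_peak = 6

d=90 v_max=6 a_max=6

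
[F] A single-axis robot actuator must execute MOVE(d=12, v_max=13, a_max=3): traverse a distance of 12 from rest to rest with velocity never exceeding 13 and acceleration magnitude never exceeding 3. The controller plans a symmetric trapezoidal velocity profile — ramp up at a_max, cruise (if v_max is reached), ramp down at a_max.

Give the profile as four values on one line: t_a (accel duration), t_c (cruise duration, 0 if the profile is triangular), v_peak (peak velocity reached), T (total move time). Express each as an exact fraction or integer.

(v_max)²/a_max = 13²/3 = 169/3
12 < 169/3 → triangular
v_peak = √(12·3) = √36 = 6
t_a = 6/3 = 2; t_c = 0
T = 2·2 = 4

t_a=2 t_c=0 v_peak=6 T=4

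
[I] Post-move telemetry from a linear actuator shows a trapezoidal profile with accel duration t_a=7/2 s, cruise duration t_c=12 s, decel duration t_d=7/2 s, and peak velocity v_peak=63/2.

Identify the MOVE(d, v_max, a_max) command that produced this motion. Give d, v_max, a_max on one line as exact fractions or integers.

a_max = (63/2)/(7/2) = 9
d_a = ½·63/2·7/2 = 441/8; d_c = 63/2·12 = 378
d = 2·441/8 + 378 = 1953/4
t_c = 12 > 0 ⇒ limit active, v_max = 63/2

d=1953/4 v_max=63/2 a_max=9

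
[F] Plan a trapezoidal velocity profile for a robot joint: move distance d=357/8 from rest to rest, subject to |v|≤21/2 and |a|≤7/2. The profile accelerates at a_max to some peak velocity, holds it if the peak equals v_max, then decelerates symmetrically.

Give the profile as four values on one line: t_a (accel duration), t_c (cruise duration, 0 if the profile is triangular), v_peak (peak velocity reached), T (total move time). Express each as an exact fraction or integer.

t_a=3 t_c=5/4 v_peak=21/2 T=29/4

v_max²/a_max = (21/2)²/(7/2) = 63/2
357/8 ≥ 63/2 ⇒ cruise phase
t_a = (21/2)/(7/2) = 3; v_peak = 21/2
d_cruise = 357/8 − 63/2 = 105/8; t_c = (105/8)/(21/2) = 5/4
T = 2·3 + 5/4 = 29/4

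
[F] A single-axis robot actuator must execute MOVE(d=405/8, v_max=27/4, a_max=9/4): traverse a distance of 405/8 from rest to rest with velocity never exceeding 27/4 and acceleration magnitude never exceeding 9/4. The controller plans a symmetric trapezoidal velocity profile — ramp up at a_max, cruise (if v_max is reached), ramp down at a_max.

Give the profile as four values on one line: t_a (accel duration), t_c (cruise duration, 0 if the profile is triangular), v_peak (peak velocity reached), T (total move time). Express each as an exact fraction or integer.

t_a=3 t_c=9/2 v_peak=27/4 T=21/2

vₘ²/aₘ = (27/4)²/(9/4) = 81/4
405/8 ≥ 81/4 → trapezoidal
t_a = (27/4)/(9/4) = 3; v_peak = 27/4
d_cruise = 405/8 − 81/4 = 243/8; t_c = (243/8)/(27/4) = 9/2
T = 2·3 + 9/2 = 21/2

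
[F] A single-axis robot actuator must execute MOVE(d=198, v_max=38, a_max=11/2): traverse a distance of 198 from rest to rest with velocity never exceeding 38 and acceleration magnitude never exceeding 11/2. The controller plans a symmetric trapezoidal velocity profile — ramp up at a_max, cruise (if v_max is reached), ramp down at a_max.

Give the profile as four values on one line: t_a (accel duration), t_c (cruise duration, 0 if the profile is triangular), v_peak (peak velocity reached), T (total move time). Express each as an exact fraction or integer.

t_a=6 t_c=0 v_peak=33 T=12

vₘ²/aₘ = 38²/(11/2) = 2888/11
198 < 2888/11 → triangular
v_peak = √(198·11/2) = √1089 = 33
t_a = 33/(11/2) = 6; t_c = 0
T = 2·6 = 12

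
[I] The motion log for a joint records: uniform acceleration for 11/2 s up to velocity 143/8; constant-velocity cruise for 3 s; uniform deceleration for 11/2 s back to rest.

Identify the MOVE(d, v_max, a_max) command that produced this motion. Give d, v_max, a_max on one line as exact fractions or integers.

a_max = (143/8)/(11/2) = 13/4
d_a = ½·143/8·11/2 = 1573/32; d_c = 143/8·3 = 429/8
d = 2·1573/32 + 429/8 = 2431/16
t_c = 3 > 0 so v_max = 143/8

d=2431/16 v_max=143/8 a_max=13/4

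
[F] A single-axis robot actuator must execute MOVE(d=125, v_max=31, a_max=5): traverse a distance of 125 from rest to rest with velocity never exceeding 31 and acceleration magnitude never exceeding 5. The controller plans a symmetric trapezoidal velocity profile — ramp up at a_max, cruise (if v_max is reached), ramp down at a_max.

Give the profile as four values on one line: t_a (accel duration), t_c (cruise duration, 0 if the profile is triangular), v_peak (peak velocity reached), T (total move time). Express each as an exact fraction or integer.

v_max²/a_max = 31²/5 = 961/5
125 < 961/5 so t_c = 0
v_peak = √(125·5) = √625 = 25
t_a = 25/5 = 5; t_c = 0
T = 2·5 = 10

t_a=5 t_c=0 v_peak=25 T=10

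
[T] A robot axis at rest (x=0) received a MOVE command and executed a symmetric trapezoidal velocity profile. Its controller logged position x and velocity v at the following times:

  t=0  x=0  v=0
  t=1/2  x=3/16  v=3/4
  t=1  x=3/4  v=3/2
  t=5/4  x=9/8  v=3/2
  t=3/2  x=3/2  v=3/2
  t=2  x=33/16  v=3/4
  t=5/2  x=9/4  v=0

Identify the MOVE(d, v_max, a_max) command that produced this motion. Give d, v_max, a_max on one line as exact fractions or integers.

d=9/4 v_max=3/2 a_max=3/2

final state: t=5/2, x=9/4, v=0 → d = 9/4
a_max = (3/4−0)/(1/2−0) = 3/2
max v = 3/2 over t∈[1,3/2] → v_max = 3/2
check: 3/2·(1+1/2) = 9/4 ✓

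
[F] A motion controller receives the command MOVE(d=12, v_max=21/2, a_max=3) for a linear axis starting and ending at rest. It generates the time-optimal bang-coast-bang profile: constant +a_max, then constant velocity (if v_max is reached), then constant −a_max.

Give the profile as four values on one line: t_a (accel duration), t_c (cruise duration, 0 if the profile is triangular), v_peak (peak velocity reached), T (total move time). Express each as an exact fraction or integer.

t_a=2 t_c=0 v_peak=6 T=4

(v_max)²/a_max = (21/2)²/3 = 147/4
12 < 147/4 ⇒ no cruise
v_peak = √(12·3) = √36 = 6
t_a = 6/3 = 2; t_c = 0
T = 2·2 = 4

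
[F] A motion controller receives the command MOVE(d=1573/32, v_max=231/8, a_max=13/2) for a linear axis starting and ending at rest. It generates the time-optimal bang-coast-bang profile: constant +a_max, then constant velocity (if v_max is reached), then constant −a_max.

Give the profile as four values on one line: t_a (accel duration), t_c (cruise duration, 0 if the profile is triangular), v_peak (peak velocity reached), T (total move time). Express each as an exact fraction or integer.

t_a=11/4 t_c=0 v_peak=143/8 T=11/2

v_max²/a_max = (231/8)²/(13/2) = 53361/416
1573/32 < 53361/416 so t_c = 0
v_peak = √(1573/32·13/2) = √(20449/64) = 143/8
t_a = (143/8)/(13/2) = 11/4; t_c = 0
T = 2·11/4 = 11/2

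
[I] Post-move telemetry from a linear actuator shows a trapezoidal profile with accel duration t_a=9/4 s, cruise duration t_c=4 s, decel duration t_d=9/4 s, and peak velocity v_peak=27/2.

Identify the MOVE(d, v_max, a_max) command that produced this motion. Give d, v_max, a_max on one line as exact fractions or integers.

a_max = (27/2)/(9/4) = 6
d_a = ½·27/2·9/4 = 243/16; d_c = 27/2·4 = 54
d = 2·243/16 + 54 = 675/8
t_c = 4 > 0 so v_max = 27/2

d=675/8 v_max=27/2 a_max=6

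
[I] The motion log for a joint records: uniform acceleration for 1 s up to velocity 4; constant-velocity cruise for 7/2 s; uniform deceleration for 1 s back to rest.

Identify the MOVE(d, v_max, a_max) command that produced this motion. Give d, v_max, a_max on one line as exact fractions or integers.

d=18 v_max=4 a_max=4

a_max = 4/1 = 4
d_a = ½·4·1 = 2; d_c = 4·7/2 = 14
d = 2·2 + 14 = 18
t_c = 7/2 > 0 ⇒ limit active, v_max = 4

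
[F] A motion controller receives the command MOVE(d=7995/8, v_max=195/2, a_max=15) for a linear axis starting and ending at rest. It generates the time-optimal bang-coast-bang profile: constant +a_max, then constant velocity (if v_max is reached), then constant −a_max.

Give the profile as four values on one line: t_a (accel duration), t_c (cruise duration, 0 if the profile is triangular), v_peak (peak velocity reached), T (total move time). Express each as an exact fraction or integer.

t_a=13/2 t_c=15/4 v_peak=195/2 T=67/4

v_max²/a_max = (195/2)²/15 = 2535/4
7995/8 ≥ 2535/4 ⇒ cruise phase
t_a = (195/2)/15 = 13/2; v_peak = 195/2
d_cruise = 7995/8 − 2535/4 = 2925/8; t_c = (2925/8)/(195/2) = 15/4
T = 2·13/2 + 15/4 = 67/4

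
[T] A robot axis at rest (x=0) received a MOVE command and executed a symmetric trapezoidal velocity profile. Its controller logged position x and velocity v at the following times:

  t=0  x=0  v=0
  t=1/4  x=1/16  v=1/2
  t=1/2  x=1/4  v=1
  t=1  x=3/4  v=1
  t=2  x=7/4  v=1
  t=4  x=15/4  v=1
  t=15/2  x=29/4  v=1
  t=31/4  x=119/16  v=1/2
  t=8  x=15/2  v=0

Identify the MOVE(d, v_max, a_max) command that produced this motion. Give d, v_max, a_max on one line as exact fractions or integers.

d=15/2 v_max=1 a_max=2

final state: t=8, x=15/2, v=0 → d = 15/2
a_max = (1/2−0)/(1/4−0) = 2
max v = 1 over t∈[1/2,15/2] → v_max = 1
check: 1·(1/2+7) = 15/2 ✓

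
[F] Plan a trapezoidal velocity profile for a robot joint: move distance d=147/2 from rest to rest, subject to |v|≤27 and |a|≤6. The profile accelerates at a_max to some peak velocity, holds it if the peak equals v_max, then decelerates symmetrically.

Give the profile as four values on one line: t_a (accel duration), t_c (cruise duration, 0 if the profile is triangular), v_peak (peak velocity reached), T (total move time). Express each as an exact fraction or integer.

t_a=7/2 t_c=0 v_peak=21 T=7

(v_max)²/a_max = 27²/6 = 243/2
147/2 < 243/2 so t_c = 0
v_peak = √(147/2·6) = √441 = 21
t_a = 21/6 = 7/2; t_c = 0
T = 2·7/2 = 7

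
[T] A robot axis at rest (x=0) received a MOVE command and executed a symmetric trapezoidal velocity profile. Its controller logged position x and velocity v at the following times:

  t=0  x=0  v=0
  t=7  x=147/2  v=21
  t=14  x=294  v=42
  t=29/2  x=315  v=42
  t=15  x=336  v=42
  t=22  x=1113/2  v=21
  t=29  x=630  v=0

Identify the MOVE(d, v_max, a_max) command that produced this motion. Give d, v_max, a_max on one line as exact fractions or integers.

final state: t=29, x=630, v=0 → d = 630
a_max = (21−0)/(7−0) = 3
max v = 42 over t∈[14,15] → v_max = 42
check: 42·(14+1) = 630 ✓

d=630 v_max=42 a_max=3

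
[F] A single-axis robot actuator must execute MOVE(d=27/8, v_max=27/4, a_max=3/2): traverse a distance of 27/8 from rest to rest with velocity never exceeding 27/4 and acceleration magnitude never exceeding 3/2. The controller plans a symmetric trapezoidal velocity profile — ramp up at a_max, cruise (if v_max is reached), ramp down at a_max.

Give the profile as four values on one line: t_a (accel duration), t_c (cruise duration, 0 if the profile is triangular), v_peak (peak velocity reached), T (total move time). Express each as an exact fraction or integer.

(v_max)²/a_max = (27/4)²/(3/2) = 243/8
27/8 < 243/8 so t_c = 0
v_peak = √(27/8·3/2) = √(81/16) = 9/4
t_a = (9/4)/(3/2) = 3/2; t_c = 0
T = 2·3/2 = 3

t_a=3/2 t_c=0 v_peak=9/4 T=3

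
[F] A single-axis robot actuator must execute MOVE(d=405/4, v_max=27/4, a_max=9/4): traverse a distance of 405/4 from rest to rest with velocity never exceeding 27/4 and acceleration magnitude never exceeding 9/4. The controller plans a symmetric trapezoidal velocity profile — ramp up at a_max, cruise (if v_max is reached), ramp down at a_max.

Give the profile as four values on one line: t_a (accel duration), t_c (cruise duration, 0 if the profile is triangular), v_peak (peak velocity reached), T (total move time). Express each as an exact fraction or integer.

vₘ²/aₘ = (27/4)²/(9/4) = 81/4
405/4 ≥ 81/4 ⇒ cruise phase
t_a = (27/4)/(9/4) = 3; v_peak = 27/4
d_cruise = 405/4 − 81/4 = 81; t_c = 81/(27/4) = 12
T = 2·3 + 12 = 18

t_a=3 t_c=12 v_peak=27/4 T=18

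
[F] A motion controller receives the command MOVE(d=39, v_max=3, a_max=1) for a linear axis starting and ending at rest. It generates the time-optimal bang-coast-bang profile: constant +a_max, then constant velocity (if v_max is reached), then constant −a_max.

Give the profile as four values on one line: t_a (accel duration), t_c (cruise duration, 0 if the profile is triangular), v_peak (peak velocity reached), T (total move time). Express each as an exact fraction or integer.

v_max²/a_max = 3²/1 = 9
39 ≥ 9 so v_max reached
t_a = 3/1 = 3; v_peak = 3
d_cruise = 39 − 9 = 30; t_c = 30/3 = 10
T = 2·3 + 10 = 16

t_a=3 t_c=10 v_peak=3 T=16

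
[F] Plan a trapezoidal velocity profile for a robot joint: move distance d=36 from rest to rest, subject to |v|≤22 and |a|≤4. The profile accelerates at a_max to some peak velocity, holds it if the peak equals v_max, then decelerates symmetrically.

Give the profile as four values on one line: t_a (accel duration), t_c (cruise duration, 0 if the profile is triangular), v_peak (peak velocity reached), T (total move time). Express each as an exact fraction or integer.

t_a=3 t_c=0 v_peak=12 T=6

vₘ²/aₘ = 22²/4 = 121
36 < 121 so t_c = 0
v_peak = √(36·4) = √144 = 12
t_a = 12/4 = 3; t_c = 0
T = 2·3 = 6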